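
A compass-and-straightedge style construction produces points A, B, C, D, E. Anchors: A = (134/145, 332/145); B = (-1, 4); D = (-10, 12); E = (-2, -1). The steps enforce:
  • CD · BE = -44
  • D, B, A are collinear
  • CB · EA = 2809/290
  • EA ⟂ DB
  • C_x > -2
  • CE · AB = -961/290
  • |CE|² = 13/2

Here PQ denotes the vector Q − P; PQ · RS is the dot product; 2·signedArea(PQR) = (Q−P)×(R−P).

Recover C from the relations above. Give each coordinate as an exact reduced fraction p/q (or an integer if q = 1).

1. C_x = -3/2  [CE · AB = -961/290 ∩ CD · BE = -44]
2. C_y = 3/2  [CE · AB = -961/290 ∩ CD · BE = -44]
   → C = (-3/2, 3/2)

C = (-3/2, 3/2)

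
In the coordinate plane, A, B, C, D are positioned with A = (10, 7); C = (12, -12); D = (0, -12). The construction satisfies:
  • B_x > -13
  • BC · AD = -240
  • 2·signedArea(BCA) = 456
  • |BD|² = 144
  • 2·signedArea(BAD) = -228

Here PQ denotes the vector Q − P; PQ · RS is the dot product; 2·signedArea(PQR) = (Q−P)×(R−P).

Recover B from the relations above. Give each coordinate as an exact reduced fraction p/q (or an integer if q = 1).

1. B_x = -12  [2·signedArea(BAD) = -228 ∩ BC · AD = -240]
2. B_y = -12  [2·signedArea(BAD) = -228 ∩ BC · AD = -240]
   → B = (-12, -12)

B = (-12, -12)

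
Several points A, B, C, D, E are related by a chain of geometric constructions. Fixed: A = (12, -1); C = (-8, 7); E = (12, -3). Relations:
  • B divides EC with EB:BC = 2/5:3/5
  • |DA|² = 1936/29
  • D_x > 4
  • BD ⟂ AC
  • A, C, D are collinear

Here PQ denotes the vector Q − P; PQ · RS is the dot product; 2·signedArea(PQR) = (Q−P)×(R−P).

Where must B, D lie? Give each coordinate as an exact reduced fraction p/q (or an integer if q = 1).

1. B_x = 4  [B divides EC with EB:BC = 2/5:3/5]
2. B_y = 1  [B divides EC with EB:BC = 2/5:3/5]
   → B = (4, 1)
3. D_x = 128/29  [A, C, D are collinear ∩ BD ⟂ AC]
4. D_y = 59/29  [A, C, D are collinear ∩ BD ⟂ AC]
   → D = (128/29, 59/29)

B = (4, 1)
D = (128/29, 59/29)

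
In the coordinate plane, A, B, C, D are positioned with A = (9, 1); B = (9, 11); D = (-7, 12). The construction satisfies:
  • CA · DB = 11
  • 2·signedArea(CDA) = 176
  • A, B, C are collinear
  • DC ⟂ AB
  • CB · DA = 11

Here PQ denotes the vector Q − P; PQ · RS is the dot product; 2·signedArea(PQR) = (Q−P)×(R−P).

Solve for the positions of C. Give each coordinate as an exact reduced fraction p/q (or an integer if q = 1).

C = (9, 12)

1. C_x = 9  [A, B, C are collinear ∩ DC ⟂ AB]
2. C_y = 12  [A, B, C are collinear ∩ DC ⟂ AB]
   → C = (9, 12)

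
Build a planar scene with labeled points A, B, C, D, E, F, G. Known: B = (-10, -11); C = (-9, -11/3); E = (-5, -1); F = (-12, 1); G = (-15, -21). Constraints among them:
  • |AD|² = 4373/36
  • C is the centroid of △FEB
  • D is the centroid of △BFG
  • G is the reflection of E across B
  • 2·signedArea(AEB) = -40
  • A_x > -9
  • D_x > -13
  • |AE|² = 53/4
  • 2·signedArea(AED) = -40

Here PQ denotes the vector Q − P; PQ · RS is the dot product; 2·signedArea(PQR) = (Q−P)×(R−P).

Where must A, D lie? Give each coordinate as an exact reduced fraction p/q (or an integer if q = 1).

1. D_x = -37/3  [D is the centroid of △BFG]
2. D_y = -31/3  [D is the centroid of △BFG]
   → D = (-37/3, -31/3)
3. A_x = -17/2  [2·signedArea(AED) = -40 ∩ 2·signedArea(AEB) = -40]
4. A_y = 0  [2·signedArea(AED) = -40 ∩ 2·signedArea(AEB) = -40]
   → A = (-17/2, 0)

A = (-17/2, 0)
D = (-37/3, -31/3)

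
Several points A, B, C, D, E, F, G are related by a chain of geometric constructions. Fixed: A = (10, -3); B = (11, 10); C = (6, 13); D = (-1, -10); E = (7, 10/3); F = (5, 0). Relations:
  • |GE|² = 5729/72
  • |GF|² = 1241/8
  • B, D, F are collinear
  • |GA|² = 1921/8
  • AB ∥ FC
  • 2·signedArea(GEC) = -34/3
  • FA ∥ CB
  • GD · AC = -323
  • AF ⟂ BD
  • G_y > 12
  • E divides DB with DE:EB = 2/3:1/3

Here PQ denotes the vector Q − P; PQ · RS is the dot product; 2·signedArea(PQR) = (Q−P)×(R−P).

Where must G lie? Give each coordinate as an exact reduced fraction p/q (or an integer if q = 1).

G = (29/4, 49/4)

1. G_x = 29/4  [2·signedArea(GEC) = -34/3 ∩ GD · AC = -323]
2. G_y = 49/4  [2·signedArea(GEC) = -34/3 ∩ GD · AC = -323]
   → G = (29/4, 49/4)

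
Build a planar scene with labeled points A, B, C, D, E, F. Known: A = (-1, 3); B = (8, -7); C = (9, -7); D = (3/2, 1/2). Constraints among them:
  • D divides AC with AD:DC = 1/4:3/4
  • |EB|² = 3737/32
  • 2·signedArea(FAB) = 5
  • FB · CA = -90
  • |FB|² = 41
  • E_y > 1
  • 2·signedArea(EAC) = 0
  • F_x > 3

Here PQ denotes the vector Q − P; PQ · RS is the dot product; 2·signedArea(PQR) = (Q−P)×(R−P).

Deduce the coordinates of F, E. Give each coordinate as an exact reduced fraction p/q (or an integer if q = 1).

1. F_x = 4  [FB · CA = -90 ∩ 2·signedArea(FAB) = 5]
2. F_y = -2  [FB · CA = -90 ∩ 2·signedArea(FAB) = 5]
   → F = (4, -2)
3. E_x = 7/8  [line 10·x + 10·y + -20 = 0 ∩ |EB|² = 3737/32]
4. E_y = 9/8  [line 10·x + 10·y + -20 = 0 ∩ |EB|² = 3737/32]
   → E = (7/8, 9/8)

E = (7/8, 9/8)
F = (4, -2)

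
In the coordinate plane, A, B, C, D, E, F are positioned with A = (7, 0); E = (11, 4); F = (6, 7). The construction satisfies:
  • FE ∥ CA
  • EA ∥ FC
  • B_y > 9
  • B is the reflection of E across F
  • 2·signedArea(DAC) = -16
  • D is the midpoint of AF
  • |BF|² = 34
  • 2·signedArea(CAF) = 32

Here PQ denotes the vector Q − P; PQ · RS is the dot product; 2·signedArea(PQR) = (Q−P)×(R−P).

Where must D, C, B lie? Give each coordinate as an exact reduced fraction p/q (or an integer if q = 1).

B = (1, 10)
C = (2, 3)
D = (13/2, 7/2)

1. D_x = 13/2  [D is the midpoint of AF]
2. D_y = 7/2  [D is the midpoint of AF]
   → D = (13/2, 7/2)
3. C_x = 2  [FE ∥ CA ∩ EA ∥ FC]
4. C_y = 3  [FE ∥ CA ∩ EA ∥ FC]
   → C = (2, 3)
5. B_x = 1  [B is the reflection of E across F]
6. B_y = 10  [B is the reflection of E across F]
   → B = (1, 10)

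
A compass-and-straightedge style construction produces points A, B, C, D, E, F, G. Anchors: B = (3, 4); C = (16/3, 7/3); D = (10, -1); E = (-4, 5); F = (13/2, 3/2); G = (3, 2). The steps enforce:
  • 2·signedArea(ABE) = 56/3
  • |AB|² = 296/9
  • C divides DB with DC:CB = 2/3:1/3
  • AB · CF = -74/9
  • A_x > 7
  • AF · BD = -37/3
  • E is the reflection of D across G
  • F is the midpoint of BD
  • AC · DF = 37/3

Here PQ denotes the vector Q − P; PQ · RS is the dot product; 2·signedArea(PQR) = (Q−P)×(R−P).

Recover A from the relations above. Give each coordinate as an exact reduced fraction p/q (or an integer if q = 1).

1. A_x = 23/3  [AC · DF = 37/3 ∩ 2·signedArea(ABE) = 56/3]
2. A_y = 2/3  [AC · DF = 37/3 ∩ 2·signedArea(ABE) = 56/3]
   → A = (23/3, 2/3)

A = (23/3, 2/3)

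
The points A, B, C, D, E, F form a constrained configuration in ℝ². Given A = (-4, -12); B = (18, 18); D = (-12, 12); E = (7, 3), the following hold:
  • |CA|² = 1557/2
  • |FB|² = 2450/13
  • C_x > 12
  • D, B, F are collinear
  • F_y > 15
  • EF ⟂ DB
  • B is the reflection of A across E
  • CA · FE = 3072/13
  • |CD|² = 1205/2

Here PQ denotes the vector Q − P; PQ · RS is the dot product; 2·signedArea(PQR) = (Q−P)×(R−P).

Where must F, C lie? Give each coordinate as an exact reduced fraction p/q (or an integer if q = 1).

C = (25/2, 21/2)
F = (59/13, 199/13)

1. F_x = 59/13  [D, B, F are collinear ∩ EF ⟂ DB]
2. F_y = 199/13  [D, B, F are collinear ∩ EF ⟂ DB]
   → F = (59/13, 199/13)
3. C_x = 25/2  [line -32/13·x + 160/13·y + -1280/13 = 0 ∩ |CA|² = 1557/2]
4. C_y = 21/2  [line -32/13·x + 160/13·y + -1280/13 = 0 ∩ |CA|² = 1557/2]
   → C = (25/2, 21/2)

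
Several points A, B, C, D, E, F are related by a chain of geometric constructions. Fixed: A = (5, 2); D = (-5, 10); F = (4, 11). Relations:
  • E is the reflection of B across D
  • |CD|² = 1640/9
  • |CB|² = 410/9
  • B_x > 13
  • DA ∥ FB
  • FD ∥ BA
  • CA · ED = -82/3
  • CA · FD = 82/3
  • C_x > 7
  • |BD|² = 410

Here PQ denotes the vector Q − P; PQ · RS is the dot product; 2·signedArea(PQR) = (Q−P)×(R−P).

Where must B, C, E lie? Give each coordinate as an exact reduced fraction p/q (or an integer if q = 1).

1. B_x = 14  [FD ∥ BA ∩ DA ∥ FB]
2. B_y = 3  [FD ∥ BA ∩ DA ∥ FB]
   → B = (14, 3)
3. C_x = 23/3  [line 9·x + 1·y + -223/3 = 0 ∩ |CD|² = 1640/9]
4. C_y = 16/3  [line 9·x + 1·y + -223/3 = 0 ∩ |CD|² = 1640/9]
   → C = (23/3, 16/3)
5. E_x = -24  [CA · ED = -82/3 ∩ E is the reflection of B across D]
6. E_y = 17  [CA · ED = -82/3 ∩ E is the reflection of B across D]
   → E = (-24, 17)

B = (14, 3)
C = (23/3, 16/3)
E = (-24, 17)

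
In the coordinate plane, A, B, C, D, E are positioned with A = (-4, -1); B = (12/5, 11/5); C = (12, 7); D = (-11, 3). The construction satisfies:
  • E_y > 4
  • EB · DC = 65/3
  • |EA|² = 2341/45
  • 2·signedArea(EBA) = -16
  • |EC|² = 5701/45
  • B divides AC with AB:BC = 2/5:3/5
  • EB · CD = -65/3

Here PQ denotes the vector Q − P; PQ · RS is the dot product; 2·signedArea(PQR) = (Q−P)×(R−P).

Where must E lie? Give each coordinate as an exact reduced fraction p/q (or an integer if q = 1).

E = (17/15, 61/15)

1. E_x = 17/15  [EB · DC = 65/3 ∩ 2·signedArea(EBA) = -16]
2. E_y = 61/15  [EB · DC = 65/3 ∩ 2·signedArea(EBA) = -16]
   → E = (17/15, 61/15)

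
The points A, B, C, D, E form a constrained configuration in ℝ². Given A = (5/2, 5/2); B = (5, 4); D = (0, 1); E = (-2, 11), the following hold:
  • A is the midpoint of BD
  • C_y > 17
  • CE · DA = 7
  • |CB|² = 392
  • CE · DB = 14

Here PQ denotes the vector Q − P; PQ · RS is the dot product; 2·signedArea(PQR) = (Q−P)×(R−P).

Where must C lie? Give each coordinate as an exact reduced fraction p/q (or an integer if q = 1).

C = (-9, 18)

1. C_x = -9  [line -5/2·x + -3/2·y + 9/2 = 0 ∩ |CB|² = 392]
2. C_y = 18  [line -5/2·x + -3/2·y + 9/2 = 0 ∩ |CB|² = 392]
   → C = (-9, 18)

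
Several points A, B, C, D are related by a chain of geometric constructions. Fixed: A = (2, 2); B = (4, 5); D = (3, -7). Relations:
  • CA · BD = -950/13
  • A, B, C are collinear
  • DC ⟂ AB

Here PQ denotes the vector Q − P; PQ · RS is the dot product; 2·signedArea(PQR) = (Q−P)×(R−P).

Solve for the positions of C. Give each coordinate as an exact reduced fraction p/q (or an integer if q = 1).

1. C_x = -24/13  [A, B, C are collinear ∩ DC ⟂ AB]
2. C_y = -49/13  [A, B, C are collinear ∩ DC ⟂ AB]
   → C = (-24/13, -49/13)

C = (-24/13, -49/13)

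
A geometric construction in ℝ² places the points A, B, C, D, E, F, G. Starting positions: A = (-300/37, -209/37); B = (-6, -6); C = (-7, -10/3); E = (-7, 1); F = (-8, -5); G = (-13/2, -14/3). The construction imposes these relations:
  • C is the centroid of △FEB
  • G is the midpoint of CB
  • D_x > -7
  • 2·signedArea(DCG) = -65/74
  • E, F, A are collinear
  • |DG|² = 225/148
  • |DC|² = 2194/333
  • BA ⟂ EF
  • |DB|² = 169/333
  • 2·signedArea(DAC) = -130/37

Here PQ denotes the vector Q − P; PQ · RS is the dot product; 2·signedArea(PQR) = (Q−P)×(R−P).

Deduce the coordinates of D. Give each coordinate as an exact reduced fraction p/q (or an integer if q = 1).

D = (-248/37, -653/111)

1. D_x = -248/37  [2·signedArea(DCG) = -65/74 ∩ 2·signedArea(DAC) = -130/37]
2. D_y = -653/111  [2·signedArea(DCG) = -65/74 ∩ 2·signedArea(DAC) = -130/37]
   → D = (-248/37, -653/111)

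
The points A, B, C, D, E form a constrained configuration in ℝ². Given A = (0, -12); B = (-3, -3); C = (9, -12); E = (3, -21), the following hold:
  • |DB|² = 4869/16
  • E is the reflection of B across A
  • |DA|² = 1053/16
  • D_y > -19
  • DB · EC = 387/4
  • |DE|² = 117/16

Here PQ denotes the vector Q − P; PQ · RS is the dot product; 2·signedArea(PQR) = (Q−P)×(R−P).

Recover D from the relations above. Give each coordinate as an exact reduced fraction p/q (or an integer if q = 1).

D = (9/2, -75/4)

1. D_x = 9/2  [line -6·x + -9·y + -567/4 = 0 ∩ |DE|² = 117/16]
2. D_y = -75/4  [line -6·x + -9·y + -567/4 = 0 ∩ |DE|² = 117/16]
   → D = (9/2, -75/4)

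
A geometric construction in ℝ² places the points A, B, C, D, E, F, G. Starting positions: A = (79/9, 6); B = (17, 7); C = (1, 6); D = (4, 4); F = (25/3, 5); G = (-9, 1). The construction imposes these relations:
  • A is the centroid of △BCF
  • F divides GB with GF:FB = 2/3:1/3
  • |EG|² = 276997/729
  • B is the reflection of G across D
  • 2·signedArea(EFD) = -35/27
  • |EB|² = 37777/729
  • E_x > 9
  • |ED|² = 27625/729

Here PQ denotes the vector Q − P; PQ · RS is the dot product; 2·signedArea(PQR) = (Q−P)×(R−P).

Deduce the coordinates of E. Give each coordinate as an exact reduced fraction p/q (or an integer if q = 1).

1. E_x = 268/27  [line 1·x + -13/3·y + 395/27 = 0 ∩ |EG|² = 276997/729]
2. E_y = 17/3  [line 1·x + -13/3·y + 395/27 = 0 ∩ |EG|² = 276997/729]
   → E = (268/27, 17/3)

E = (268/27, 17/3)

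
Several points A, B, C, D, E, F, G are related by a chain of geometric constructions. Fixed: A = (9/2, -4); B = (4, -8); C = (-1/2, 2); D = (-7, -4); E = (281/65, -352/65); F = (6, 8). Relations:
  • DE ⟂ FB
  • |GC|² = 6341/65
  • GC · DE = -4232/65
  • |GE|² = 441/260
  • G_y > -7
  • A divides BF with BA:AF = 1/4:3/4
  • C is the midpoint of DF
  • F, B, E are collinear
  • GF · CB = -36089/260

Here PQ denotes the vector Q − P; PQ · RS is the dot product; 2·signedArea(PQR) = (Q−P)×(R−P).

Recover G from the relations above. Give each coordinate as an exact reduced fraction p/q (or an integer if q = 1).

1. G_x = 541/130  [GC · DE = -4232/65 ∩ GF · CB = -36089/260]
2. G_y = -436/65  [GC · DE = -4232/65 ∩ GF · CB = -36089/260]
   → G = (541/130, -436/65)

G = (541/130, -436/65)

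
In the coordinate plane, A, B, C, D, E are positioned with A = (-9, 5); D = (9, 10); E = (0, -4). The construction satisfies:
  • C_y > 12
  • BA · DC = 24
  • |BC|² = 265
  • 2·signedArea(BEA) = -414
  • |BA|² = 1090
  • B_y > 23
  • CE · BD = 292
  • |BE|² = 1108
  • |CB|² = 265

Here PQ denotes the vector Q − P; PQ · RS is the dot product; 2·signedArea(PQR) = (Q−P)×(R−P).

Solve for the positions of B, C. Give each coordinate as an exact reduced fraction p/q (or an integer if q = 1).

1. B_x = 18  [line -9·x + -9·y + 378 = 0 ∩ |BE|² = 1108]
2. B_y = 24  [line -9·x + -9·y + 378 = 0 ∩ |BE|² = 1108]
   → B = (18, 24)
3. C_x = 6  [CE · BD = 292 ∩ BA · DC = 24]
4. C_y = 13  [CE · BD = 292 ∩ BA · DC = 24]
   → C = (6, 13)

B = (18, 24)
C = (6, 13)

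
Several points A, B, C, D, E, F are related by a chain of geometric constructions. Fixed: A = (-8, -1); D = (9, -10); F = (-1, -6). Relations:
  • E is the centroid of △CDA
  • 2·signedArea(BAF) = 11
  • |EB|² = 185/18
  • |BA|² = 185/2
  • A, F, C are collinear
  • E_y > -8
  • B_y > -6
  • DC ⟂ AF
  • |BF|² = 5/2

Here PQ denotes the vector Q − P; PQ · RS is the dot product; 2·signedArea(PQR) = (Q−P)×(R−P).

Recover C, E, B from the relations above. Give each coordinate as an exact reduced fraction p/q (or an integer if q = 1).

1. C_x = 278/37  [A, F, C are collinear ∩ DC ⟂ AF]
2. C_y = -447/37  [A, F, C are collinear ∩ DC ⟂ AF]
   → C = (278/37, -447/37)
3. E_x = 105/37  [E is the centroid of △CDA]
4. E_y = -854/111  [E is the centroid of △CDA]
   → E = (105/37, -854/111)
5. B_x = 1/2  [line 5·x + 7·y + 36 = 0 ∩ |EB|² = 185/18]
6. B_y = -11/2  [line 5·x + 7·y + 36 = 0 ∩ |EB|² = 185/18]
   → B = (1/2, -11/2)

B = (1/2, -11/2)
C = (278/37, -447/37)
E = (105/37, -854/111)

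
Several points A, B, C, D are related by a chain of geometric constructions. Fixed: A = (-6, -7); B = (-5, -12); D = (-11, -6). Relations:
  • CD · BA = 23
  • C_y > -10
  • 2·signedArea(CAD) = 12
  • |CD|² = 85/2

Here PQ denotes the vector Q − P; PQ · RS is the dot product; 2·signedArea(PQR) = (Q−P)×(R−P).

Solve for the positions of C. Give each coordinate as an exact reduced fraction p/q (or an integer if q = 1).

1. C_x = -11/2  [CD · BA = 23 ∩ 2·signedArea(CAD) = 12]
2. C_y = -19/2  [CD · BA = 23 ∩ 2·signedArea(CAD) = 12]
   → C = (-11/2, -19/2)

C = (-11/2, -19/2)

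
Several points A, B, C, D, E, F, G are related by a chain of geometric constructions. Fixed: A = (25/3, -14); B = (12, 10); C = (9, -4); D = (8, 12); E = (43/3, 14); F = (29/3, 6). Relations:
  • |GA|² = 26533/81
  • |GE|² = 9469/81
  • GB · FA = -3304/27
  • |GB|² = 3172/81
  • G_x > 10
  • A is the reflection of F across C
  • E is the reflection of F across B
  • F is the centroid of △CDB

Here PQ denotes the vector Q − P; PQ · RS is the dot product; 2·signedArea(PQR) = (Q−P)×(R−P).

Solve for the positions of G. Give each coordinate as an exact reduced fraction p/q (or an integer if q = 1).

G = (92/9, 4)

1. G_x = 92/9  [line 4/3·x + 20·y + -2528/27 = 0 ∩ |GA|² = 26533/81]
2. G_y = 4  [line 4/3·x + 20·y + -2528/27 = 0 ∩ |GA|² = 26533/81]
   → G = (92/9, 4)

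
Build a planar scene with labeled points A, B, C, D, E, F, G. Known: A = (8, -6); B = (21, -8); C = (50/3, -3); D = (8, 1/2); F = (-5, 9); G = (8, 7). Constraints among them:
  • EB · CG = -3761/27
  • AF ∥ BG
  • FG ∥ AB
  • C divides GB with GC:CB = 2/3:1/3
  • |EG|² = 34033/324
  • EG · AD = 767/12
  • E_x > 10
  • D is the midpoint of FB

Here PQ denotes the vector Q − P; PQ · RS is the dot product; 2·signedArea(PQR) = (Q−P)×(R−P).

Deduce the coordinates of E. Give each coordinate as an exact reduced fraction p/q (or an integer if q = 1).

E = (98/9, -17/6)

1. E_x = 98/9  [EB · CG = -3761/27 ∩ EG · AD = 767/12]
2. E_y = -17/6  [EB · CG = -3761/27 ∩ EG · AD = 767/12]
   → E = (98/9, -17/6)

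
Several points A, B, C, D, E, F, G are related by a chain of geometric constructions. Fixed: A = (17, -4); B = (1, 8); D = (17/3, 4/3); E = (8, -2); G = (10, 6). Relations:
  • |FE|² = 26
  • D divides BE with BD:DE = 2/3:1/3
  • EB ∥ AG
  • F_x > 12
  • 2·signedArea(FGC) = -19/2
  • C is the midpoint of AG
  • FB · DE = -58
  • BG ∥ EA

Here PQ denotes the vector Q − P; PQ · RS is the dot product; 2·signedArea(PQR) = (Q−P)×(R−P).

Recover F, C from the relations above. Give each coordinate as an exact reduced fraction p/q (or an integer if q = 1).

C = (27/2, 1)
F = (13, -1)

1. F_x = 13  [line -7/3·x + 10/3·y + 101/3 = 0 ∩ |FE|² = 26]
2. F_y = -1  [line -7/3·x + 10/3·y + 101/3 = 0 ∩ |FE|² = 26]
   → F = (13, -1)
3. C_x = 27/2  [C is the midpoint of AG]
4. C_y = 1  [C is the midpoint of AG]
   → C = (27/2, 1)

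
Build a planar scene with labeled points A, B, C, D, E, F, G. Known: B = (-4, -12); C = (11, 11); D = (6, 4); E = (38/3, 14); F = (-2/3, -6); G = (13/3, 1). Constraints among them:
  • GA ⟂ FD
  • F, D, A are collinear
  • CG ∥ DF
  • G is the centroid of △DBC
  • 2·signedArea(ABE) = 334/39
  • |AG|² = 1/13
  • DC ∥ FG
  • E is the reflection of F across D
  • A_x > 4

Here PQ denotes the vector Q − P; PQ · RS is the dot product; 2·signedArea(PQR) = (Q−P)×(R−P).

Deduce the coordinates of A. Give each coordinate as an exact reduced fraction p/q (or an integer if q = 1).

A = (160/39, 15/13)

1. A_x = 160/39  [F, D, A are collinear ∩ GA ⟂ FD]
2. A_y = 15/13  [F, D, A are collinear ∩ GA ⟂ FD]
   → A = (160/39, 15/13)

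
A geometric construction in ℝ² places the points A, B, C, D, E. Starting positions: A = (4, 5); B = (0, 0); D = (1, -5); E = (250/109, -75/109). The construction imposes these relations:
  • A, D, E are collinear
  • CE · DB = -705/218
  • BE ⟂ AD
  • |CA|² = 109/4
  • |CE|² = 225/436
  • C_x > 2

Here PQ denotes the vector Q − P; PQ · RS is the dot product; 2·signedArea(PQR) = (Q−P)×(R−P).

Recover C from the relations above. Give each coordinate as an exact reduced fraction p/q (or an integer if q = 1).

C = (5/2, 0)

1. C_x = 5/2  [line 1·x + -5·y + -5/2 = 0 ∩ |CE|² = 225/436]
2. C_y = 0  [line 1·x + -5·y + -5/2 = 0 ∩ |CE|² = 225/436]
   → C = (5/2, 0)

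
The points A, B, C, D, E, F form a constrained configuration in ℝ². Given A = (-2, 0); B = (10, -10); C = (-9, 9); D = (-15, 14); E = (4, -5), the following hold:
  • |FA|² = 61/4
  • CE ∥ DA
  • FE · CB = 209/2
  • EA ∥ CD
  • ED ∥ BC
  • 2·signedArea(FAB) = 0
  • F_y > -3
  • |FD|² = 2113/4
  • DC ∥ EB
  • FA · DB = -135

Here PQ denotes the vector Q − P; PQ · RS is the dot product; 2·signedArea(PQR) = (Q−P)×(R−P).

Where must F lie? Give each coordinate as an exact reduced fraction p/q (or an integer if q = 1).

F = (1, -5/2)

1. F_x = 1  [2·signedArea(FAB) = 0 ∩ FA · DB = -135]
2. F_y = -5/2  [2·signedArea(FAB) = 0 ∩ FA · DB = -135]
   → F = (1, -5/2)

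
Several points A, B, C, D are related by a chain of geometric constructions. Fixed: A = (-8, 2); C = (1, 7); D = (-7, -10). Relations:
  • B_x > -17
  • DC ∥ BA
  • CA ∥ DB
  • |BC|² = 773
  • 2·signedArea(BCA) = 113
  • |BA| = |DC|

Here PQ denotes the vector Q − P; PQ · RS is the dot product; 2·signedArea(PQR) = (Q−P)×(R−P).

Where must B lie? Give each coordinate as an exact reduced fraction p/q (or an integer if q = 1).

1. B_x = -16  [DC ∥ BA ∩ CA ∥ DB]
2. B_y = -15  [DC ∥ BA ∩ CA ∥ DB]
   → B = (-16, -15)

B = (-16, -15)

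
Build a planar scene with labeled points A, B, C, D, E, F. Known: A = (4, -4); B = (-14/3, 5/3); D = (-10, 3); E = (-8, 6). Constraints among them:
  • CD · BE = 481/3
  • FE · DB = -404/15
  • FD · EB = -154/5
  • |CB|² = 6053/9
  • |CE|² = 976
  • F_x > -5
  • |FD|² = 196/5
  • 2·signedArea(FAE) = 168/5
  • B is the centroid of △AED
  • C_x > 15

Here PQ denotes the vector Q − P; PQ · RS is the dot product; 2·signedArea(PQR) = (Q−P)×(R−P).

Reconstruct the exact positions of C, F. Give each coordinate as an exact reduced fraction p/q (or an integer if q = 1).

C = (16, -14)
F = (-22/5, 1/5)

1. C_x = 16  [line 10/3·x + -13/3·y + -114 = 0 ∩ |CB|² = 6053/9]
2. C_y = -14  [line 10/3·x + -13/3·y + -114 = 0 ∩ |CB|² = 6053/9]
   → C = (16, -14)
3. F_x = -22/5  [2·signedArea(FAE) = 168/5 ∩ FD · EB = -154/5]
4. F_y = 1/5  [2·signedArea(FAE) = 168/5 ∩ FD · EB = -154/5]
   → F = (-22/5, 1/5)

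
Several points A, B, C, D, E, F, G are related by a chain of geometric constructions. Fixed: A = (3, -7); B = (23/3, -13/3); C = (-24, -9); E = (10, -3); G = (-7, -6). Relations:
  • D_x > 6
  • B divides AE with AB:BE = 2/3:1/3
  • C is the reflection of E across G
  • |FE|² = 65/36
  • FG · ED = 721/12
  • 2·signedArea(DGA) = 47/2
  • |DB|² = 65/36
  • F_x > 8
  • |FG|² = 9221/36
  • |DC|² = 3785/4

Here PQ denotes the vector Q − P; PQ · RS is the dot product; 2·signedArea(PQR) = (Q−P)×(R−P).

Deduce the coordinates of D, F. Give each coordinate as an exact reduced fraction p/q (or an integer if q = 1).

1. D_x = 13/2  [line 1·x + 10·y + 87/2 = 0 ∩ |DC|² = 3785/4]
2. D_y = -5  [line 1·x + 10·y + 87/2 = 0 ∩ |DC|² = 3785/4]
   → D = (13/2, -5)
3. F_x = 53/6  [line 7/2·x + 2·y + -283/12 = 0 ∩ |FE|² = 65/36]
4. F_y = -11/3  [line 7/2·x + 2·y + -283/12 = 0 ∩ |FE|² = 65/36]
   → F = (53/6, -11/3)

D = (13/2, -5)
F = (53/6, -11/3)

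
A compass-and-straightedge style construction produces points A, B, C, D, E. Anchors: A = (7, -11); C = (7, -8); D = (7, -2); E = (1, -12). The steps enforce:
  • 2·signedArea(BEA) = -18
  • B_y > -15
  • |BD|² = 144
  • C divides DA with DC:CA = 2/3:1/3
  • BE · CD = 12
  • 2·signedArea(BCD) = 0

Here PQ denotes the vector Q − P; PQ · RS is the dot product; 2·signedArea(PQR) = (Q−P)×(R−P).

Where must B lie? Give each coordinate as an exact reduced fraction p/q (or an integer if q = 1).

1. B_x = 7  [2·signedArea(BCD) = 0 ∩ 2·signedArea(BEA) = -18]
2. B_y = -14  [2·signedArea(BCD) = 0 ∩ 2·signedArea(BEA) = -18]
   → B = (7, -14)

B = (7, -14)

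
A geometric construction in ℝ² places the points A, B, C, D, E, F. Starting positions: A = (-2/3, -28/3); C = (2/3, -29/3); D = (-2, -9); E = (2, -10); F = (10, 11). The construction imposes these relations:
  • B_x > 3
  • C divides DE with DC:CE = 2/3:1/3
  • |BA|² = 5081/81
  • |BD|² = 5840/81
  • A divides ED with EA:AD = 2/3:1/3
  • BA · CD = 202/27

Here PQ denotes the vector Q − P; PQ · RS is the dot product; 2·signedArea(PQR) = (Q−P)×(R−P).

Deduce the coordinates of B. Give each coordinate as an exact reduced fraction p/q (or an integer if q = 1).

1. B_x = 34/9  [line 8/3·x + -2/3·y + -322/27 = 0 ∩ |BD|² = 5840/81]
2. B_y = -25/9  [line 8/3·x + -2/3·y + -322/27 = 0 ∩ |BD|² = 5840/81]
   → B = (34/9, -25/9)

B = (34/9, -25/9)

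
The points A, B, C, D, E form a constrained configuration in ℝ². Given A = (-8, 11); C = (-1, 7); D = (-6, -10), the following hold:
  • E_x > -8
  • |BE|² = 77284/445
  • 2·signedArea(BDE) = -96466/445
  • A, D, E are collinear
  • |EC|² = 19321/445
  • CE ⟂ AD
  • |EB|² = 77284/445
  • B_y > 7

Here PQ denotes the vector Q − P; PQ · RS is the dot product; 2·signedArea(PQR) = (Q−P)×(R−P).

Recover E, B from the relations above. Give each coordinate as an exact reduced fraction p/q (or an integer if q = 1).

B = (2474/445, 3393/445)
E = (-3364/445, 2837/445)

1. E_x = -3364/445  [A, D, E are collinear ∩ CE ⟂ AD]
2. E_y = 2837/445  [A, D, E are collinear ∩ CE ⟂ AD]
   → E = (-3364/445, 2837/445)
3. B_x = 2474/445  [line -7287/445·x + -694/445·y + 45804/445 = 0 ∩ |BE|² = 77284/445]
4. B_y = 3393/445  [line -7287/445·x + -694/445·y + 45804/445 = 0 ∩ |BE|² = 77284/445]
   → B = (2474/445, 3393/445)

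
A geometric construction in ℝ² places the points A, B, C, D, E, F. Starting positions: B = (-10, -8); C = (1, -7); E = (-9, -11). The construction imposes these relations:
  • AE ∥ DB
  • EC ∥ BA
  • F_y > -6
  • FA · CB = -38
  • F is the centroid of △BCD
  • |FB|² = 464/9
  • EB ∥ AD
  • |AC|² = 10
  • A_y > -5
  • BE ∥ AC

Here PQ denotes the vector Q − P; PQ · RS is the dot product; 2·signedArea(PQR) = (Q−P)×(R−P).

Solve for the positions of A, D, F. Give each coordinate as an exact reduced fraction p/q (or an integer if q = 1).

1. A_x = 0  [BE ∥ AC ∩ EC ∥ BA]
2. A_y = -4  [BE ∥ AC ∩ EC ∥ BA]
   → A = (0, -4)
3. D_x = -1  [AE ∥ DB ∩ EB ∥ AD]
4. D_y = -1  [AE ∥ DB ∩ EB ∥ AD]
   → D = (-1, -1)
5. F_x = -10/3  [F is the centroid of △BCD]
6. F_y = -16/3  [F is the centroid of △BCD]
   → F = (-10/3, -16/3)

A = (0, -4)
D = (-1, -1)
F = (-10/3, -16/3)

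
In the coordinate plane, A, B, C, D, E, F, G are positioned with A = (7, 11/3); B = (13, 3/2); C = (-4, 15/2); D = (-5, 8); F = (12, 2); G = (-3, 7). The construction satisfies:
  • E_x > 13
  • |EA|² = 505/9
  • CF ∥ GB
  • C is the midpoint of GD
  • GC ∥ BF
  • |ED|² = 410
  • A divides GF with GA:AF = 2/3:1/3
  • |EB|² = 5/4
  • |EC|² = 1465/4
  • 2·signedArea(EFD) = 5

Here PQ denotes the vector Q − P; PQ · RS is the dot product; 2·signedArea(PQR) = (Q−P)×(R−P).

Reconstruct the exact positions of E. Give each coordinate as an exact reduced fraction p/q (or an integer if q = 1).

1. E_x = 14  [line -6·x + -17·y + 101 = 0 ∩ |ED|² = 410]
2. E_y = 1  [line -6·x + -17·y + 101 = 0 ∩ |ED|² = 410]
   → E = (14, 1)

E = (14, 1)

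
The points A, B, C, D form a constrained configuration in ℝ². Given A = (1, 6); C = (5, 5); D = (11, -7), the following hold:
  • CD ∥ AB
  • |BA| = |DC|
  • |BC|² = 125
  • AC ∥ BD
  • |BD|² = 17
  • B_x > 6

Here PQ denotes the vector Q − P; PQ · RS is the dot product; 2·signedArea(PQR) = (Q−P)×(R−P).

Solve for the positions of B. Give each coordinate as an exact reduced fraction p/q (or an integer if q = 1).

B = (7, -6)

1. B_x = 7  [AC ∥ BD ∩ CD ∥ AB]
2. B_y = -6  [AC ∥ BD ∩ CD ∥ AB]
   → B = (7, -6)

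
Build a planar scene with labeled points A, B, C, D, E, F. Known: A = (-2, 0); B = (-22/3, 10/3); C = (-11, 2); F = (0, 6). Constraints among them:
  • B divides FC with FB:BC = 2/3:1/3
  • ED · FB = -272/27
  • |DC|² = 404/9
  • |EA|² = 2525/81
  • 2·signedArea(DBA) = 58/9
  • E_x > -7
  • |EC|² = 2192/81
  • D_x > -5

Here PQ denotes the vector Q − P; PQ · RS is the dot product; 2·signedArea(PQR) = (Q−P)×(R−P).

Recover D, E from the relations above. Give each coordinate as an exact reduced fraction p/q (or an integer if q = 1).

1. D_x = -13/3  [line 10/3·x + 16/3·y + 2/9 = 0 ∩ |DC|² = 404/9]
2. D_y = 8/3  [line 10/3·x + 16/3·y + 2/9 = 0 ∩ |DC|² = 404/9]
   → D = (-13/3, 8/3)
3. E_x = -55/9  [line 22/3·x + 8/3·y + 938/27 = 0 ∩ |EC|² = 2192/81]
4. E_y = 34/9  [line 22/3·x + 8/3·y + 938/27 = 0 ∩ |EC|² = 2192/81]
   → E = (-55/9, 34/9)

D = (-13/3, 8/3)
E = (-55/9, 34/9)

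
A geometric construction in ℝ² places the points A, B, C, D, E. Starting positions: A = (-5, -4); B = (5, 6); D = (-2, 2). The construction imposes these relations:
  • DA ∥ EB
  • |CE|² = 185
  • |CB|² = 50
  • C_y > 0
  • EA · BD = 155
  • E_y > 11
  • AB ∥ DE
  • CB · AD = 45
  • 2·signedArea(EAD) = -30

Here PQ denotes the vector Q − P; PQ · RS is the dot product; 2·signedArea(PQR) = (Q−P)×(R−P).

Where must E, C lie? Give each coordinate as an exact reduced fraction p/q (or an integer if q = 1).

1. E_x = 8  [DA ∥ EB ∩ AB ∥ DE]
2. E_y = 12  [DA ∥ EB ∩ AB ∥ DE]
   → E = (8, 12)
3. C_x = 0  [line -3·x + -6·y + 6 = 0 ∩ |CB|² = 50]
4. C_y = 1  [line -3·x + -6·y + 6 = 0 ∩ |CB|² = 50]
   → C = (0, 1)

C = (0, 1)
E = (8, 12)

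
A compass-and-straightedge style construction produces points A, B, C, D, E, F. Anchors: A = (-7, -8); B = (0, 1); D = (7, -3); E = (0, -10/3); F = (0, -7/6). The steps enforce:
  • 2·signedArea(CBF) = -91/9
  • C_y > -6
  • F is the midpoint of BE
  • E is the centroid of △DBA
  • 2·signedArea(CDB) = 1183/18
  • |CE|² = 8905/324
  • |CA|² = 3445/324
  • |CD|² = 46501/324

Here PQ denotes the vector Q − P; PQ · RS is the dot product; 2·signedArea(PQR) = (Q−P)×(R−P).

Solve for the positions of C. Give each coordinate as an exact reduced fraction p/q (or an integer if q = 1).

C = (-14/3, -103/18)

1. C_x = -14/3  [2·signedArea(CDB) = 1183/18 ∩ 2·signedArea(CBF) = -91/9]
2. C_y = -103/18  [2·signedArea(CDB) = 1183/18 ∩ 2·signedArea(CBF) = -91/9]
   → C = (-14/3, -103/18)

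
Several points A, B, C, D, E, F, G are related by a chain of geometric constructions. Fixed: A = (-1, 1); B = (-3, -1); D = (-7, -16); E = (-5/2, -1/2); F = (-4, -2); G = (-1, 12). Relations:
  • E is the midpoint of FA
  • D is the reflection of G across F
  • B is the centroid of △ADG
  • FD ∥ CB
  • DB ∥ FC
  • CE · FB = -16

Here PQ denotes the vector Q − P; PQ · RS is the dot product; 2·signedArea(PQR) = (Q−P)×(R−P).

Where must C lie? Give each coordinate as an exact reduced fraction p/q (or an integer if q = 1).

C = (0, 13)

1. C_x = 0  [FD ∥ CB ∩ DB ∥ FC]
2. C_y = 13  [FD ∥ CB ∩ DB ∥ FC]
   → C = (0, 13)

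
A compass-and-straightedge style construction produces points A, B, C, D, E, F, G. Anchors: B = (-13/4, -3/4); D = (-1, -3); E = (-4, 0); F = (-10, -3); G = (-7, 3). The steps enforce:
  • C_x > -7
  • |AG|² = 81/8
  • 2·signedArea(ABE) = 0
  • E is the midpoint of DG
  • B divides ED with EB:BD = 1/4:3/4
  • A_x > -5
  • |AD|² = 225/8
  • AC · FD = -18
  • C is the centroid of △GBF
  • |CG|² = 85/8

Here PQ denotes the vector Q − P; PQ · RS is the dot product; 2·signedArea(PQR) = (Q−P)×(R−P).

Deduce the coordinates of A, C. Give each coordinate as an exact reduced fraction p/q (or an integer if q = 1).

1. A_x = -19/4  [line -3/4·x + -3/4·y + -3 = 0 ∩ |AG|² = 81/8]
2. A_y = 3/4  [line -3/4·x + -3/4·y + -3 = 0 ∩ |AG|² = 81/8]
   → A = (-19/4, 3/4)
3. C_x = -27/4  [C is the centroid of △GBF]
4. C_y = -1/4  [C is the centroid of △GBF]
   → C = (-27/4, -1/4)

A = (-19/4, 3/4)
C = (-27/4, -1/4)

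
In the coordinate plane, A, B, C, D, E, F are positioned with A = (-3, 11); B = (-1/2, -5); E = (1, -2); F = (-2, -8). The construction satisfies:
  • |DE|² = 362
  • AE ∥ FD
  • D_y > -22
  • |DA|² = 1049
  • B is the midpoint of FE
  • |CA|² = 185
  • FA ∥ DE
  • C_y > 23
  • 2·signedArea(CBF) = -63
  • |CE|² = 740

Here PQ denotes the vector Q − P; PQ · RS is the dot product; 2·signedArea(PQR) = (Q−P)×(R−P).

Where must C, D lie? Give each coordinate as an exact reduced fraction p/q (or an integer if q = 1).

1. C_x = -7  [line 3·x + -3/2·y + 57 = 0 ∩ |CA|² = 185]
2. C_y = 24  [line 3·x + -3/2·y + 57 = 0 ∩ |CA|² = 185]
   → C = (-7, 24)
3. D_x = 2  [FA ∥ DE ∩ AE ∥ FD]
4. D_y = -21  [FA ∥ DE ∩ AE ∥ FD]
   → D = (2, -21)

C = (-7, 24)
D = (2, -21)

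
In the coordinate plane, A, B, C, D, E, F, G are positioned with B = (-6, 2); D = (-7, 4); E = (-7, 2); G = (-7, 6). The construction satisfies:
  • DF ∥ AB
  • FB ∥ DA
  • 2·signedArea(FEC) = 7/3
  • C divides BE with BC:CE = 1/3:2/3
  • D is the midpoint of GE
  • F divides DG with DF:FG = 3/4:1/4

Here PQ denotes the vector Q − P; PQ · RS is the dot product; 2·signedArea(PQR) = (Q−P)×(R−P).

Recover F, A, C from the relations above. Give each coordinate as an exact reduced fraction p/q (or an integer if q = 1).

A = (-6, 1/2)
C = (-19/3, 2)
F = (-7, 11/2)

1. F_x = -7  [F divides DG with DF:FG = 3/4:1/4]
2. F_y = 11/2  [F divides DG with DF:FG = 3/4:1/4]
   → F = (-7, 11/2)
3. A_x = -6  [DF ∥ AB ∩ FB ∥ DA]
4. A_y = 1/2  [DF ∥ AB ∩ FB ∥ DA]
   → A = (-6, 1/2)
5. C_x = -19/3  [C divides BE with BC:CE = 1/3:2/3]
6. C_y = 2  [C divides BE with BC:CE = 1/3:2/3]
   → C = (-19/3, 2)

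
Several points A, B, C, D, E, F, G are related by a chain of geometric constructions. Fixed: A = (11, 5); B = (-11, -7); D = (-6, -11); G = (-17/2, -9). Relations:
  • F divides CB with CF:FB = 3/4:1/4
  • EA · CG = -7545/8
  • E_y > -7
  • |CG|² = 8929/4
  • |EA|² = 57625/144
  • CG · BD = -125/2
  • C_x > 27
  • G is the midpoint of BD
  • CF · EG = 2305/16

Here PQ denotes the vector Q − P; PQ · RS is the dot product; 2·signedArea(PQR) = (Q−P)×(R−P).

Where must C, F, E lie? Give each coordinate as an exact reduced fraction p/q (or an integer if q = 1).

1. C_x = 28  [line -5·x + 4·y + 56 = 0 ∩ |CG|² = 8929/4]
2. C_y = 21  [line -5·x + 4·y + 56 = 0 ∩ |CG|² = 8929/4]
   → C = (28, 21)
3. F_x = -5/4  [F divides CB with CF:FB = 3/4:1/4]
4. F_y = 0  [F divides CB with CF:FB = 3/4:1/4]
   → F = (-5/4, 0)
5. E_x = -21/4  [EA · CG = -7545/8 ∩ CF · EG = 2305/16]
6. E_y = -20/3  [EA · CG = -7545/8 ∩ CF · EG = 2305/16]
   → E = (-21/4, -20/3)

C = (28, 21)
E = (-21/4, -20/3)
F = (-5/4, 0)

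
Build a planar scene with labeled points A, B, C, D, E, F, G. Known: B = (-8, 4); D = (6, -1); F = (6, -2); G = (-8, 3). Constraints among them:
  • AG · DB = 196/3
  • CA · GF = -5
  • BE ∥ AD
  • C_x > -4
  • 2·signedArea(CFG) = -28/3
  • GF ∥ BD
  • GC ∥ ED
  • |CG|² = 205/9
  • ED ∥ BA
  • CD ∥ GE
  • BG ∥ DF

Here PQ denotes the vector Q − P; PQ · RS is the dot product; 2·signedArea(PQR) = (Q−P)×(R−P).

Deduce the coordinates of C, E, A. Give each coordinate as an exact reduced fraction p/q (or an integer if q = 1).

A = (-10/3, 3)
C = (-10/3, 2)
E = (4/3, 0)

1. C_x = -10/3  [line -5·x + -14·y + 34/3 = 0 ∩ |CG|² = 205/9]
2. C_y = 2  [line -5·x + -14·y + 34/3 = 0 ∩ |CG|² = 205/9]
   → C = (-10/3, 2)
3. E_x = 4/3  [GC ∥ ED ∩ CD ∥ GE]
4. E_y = 0  [GC ∥ ED ∩ CD ∥ GE]
   → E = (4/3, 0)
5. A_x = -10/3  [CA · GF = -5 ∩ BE ∥ AD]
6. A_y = 3  [CA · GF = -5 ∩ BE ∥ AD]
   → A = (-10/3, 3)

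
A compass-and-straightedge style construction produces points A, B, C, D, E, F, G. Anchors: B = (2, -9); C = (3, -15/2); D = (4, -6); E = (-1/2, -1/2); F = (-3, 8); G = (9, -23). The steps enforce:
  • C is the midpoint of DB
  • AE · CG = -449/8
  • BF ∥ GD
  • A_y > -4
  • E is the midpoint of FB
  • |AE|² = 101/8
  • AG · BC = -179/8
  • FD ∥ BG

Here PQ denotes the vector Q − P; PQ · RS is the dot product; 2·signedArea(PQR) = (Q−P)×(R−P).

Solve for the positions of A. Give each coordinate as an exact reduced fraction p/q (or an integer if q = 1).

A = (7/4, -13/4)

1. A_x = 7/4  [AE · CG = -449/8 ∩ AG · BC = -179/8]
2. A_y = -13/4  [AE · CG = -449/8 ∩ AG · BC = -179/8]
   → A = (7/4, -13/4)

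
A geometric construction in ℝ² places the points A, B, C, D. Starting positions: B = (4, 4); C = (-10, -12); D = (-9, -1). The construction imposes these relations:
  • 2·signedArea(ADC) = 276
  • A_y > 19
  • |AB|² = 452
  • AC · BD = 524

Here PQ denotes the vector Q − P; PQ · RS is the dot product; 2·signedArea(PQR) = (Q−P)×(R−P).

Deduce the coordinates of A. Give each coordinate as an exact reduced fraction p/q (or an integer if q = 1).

A = (18, 20)

1. A_x = 18  [2·signedArea(ADC) = 276 ∩ AC · BD = 524]
2. A_y = 20  [2·signedArea(ADC) = 276 ∩ AC · BD = 524]
   → A = (18, 20)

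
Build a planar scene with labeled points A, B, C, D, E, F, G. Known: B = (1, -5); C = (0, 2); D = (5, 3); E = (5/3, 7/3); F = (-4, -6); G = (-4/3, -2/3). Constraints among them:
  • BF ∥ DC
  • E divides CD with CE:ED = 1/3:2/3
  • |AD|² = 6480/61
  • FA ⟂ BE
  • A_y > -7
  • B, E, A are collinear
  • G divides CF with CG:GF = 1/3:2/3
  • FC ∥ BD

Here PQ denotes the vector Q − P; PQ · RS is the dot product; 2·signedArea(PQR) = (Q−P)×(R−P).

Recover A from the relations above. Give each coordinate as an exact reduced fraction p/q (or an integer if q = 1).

1. A_x = 53/61  [B, E, A are collinear ∩ FA ⟂ BE]
2. A_y = -393/61  [B, E, A are collinear ∩ FA ⟂ BE]
   → A = (53/61, -393/61)

A = (53/61, -393/61)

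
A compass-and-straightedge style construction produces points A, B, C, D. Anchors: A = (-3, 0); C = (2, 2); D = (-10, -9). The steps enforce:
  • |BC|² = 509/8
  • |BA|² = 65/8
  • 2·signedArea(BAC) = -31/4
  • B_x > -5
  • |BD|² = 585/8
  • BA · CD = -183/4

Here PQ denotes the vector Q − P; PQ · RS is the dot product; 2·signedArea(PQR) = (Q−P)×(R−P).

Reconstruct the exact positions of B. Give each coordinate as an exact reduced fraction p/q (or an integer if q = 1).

1. B_x = -19/4  [2·signedArea(BAC) = -31/4 ∩ BA · CD = -183/4]
2. B_y = -9/4  [2·signedArea(BAC) = -31/4 ∩ BA · CD = -183/4]
   → B = (-19/4, -9/4)

B = (-19/4, -9/4)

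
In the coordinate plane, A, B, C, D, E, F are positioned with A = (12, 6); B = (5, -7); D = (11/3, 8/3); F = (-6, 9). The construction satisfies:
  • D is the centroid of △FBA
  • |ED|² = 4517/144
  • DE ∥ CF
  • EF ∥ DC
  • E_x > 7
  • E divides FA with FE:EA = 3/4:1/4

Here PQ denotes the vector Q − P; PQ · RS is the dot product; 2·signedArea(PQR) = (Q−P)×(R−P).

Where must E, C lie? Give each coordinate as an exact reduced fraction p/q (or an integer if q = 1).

C = (-59/6, 59/12)
E = (15/2, 27/4)

1. E_x = 15/2  [E divides FA with FE:EA = 3/4:1/4]
2. E_y = 27/4  [E divides FA with FE:EA = 3/4:1/4]
   → E = (15/2, 27/4)
3. C_x = -59/6  [DE ∥ CF ∩ EF ∥ DC]
4. C_y = 59/12  [DE ∥ CF ∩ EF ∥ DC]
   → C = (-59/6, 59/12)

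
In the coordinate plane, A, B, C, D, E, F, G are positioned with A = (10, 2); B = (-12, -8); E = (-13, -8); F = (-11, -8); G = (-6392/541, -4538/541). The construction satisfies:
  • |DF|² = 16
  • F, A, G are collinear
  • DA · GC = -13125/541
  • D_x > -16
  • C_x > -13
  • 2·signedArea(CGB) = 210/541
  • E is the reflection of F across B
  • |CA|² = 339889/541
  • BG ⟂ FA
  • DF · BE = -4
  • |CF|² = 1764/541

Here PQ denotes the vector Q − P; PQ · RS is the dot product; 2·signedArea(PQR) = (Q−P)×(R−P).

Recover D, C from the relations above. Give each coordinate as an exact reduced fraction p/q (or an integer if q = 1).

1. D_x = -15  [DF · BE = -4]
2. D_y = -8  [|DF|² = 16]
   → D = (-15, -8)
3. C_x = -6833/541  [DA · GC = -13125/541 ∩ 2·signedArea(CGB) = 210/541]
4. C_y = -4748/541  [DA · GC = -13125/541 ∩ 2·signedArea(CGB) = 210/541]
   → C = (-6833/541, -4748/541)

C = (-6833/541, -4748/541)
D = (-15, -8)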